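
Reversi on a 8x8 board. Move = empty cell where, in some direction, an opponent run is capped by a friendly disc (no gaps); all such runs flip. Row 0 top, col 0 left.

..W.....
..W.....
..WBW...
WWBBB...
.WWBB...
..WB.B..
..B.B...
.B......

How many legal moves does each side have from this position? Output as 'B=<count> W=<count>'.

Answer: B=11 W=8

Derivation:
-- B to move --
(0,1): flips 1 -> legal
(0,3): no bracket -> illegal
(1,1): flips 1 -> legal
(1,3): no bracket -> illegal
(1,4): flips 1 -> legal
(1,5): flips 1 -> legal
(2,0): flips 2 -> legal
(2,1): flips 1 -> legal
(2,5): flips 1 -> legal
(3,5): no bracket -> illegal
(4,0): flips 2 -> legal
(5,0): flips 1 -> legal
(5,1): flips 2 -> legal
(6,1): flips 1 -> legal
(6,3): no bracket -> illegal
B mobility = 11
-- W to move --
(1,3): no bracket -> illegal
(1,4): flips 2 -> legal
(2,1): no bracket -> illegal
(2,5): flips 2 -> legal
(3,5): flips 3 -> legal
(4,5): flips 4 -> legal
(4,6): no bracket -> illegal
(5,1): no bracket -> illegal
(5,4): flips 3 -> legal
(5,6): no bracket -> illegal
(6,0): no bracket -> illegal
(6,1): no bracket -> illegal
(6,3): no bracket -> illegal
(6,5): no bracket -> illegal
(6,6): flips 3 -> legal
(7,0): no bracket -> illegal
(7,2): flips 1 -> legal
(7,3): no bracket -> illegal
(7,4): no bracket -> illegal
(7,5): flips 2 -> legal
W mobility = 8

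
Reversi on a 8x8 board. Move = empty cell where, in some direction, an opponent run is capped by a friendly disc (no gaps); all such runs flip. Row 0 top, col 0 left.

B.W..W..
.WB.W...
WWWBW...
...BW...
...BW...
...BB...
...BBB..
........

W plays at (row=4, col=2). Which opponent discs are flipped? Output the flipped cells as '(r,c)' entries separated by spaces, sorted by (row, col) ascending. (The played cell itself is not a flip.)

Dir NW: first cell '.' (not opp) -> no flip
Dir N: first cell '.' (not opp) -> no flip
Dir NE: opp run (3,3) capped by W -> flip
Dir W: first cell '.' (not opp) -> no flip
Dir E: opp run (4,3) capped by W -> flip
Dir SW: first cell '.' (not opp) -> no flip
Dir S: first cell '.' (not opp) -> no flip
Dir SE: opp run (5,3) (6,4), next='.' -> no flip

Answer: (3,3) (4,3)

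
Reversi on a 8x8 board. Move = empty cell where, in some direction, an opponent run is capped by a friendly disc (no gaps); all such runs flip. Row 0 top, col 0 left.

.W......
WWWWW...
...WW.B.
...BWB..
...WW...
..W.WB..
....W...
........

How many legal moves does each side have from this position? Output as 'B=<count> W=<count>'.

-- B to move --
(0,0): no bracket -> illegal
(0,2): flips 2 -> legal
(0,3): flips 2 -> legal
(0,4): no bracket -> illegal
(0,5): no bracket -> illegal
(1,5): flips 1 -> legal
(2,0): no bracket -> illegal
(2,1): no bracket -> illegal
(2,2): no bracket -> illegal
(2,5): no bracket -> illegal
(3,2): no bracket -> illegal
(4,1): no bracket -> illegal
(4,2): no bracket -> illegal
(4,5): no bracket -> illegal
(5,1): no bracket -> illegal
(5,3): flips 3 -> legal
(6,1): no bracket -> illegal
(6,2): no bracket -> illegal
(6,3): no bracket -> illegal
(6,5): no bracket -> illegal
(7,3): flips 1 -> legal
(7,4): no bracket -> illegal
(7,5): no bracket -> illegal
B mobility = 5
-- W to move --
(1,5): no bracket -> illegal
(1,6): no bracket -> illegal
(1,7): flips 2 -> legal
(2,2): flips 1 -> legal
(2,5): no bracket -> illegal
(2,7): no bracket -> illegal
(3,2): flips 1 -> legal
(3,6): flips 1 -> legal
(3,7): no bracket -> illegal
(4,2): flips 1 -> legal
(4,5): no bracket -> illegal
(4,6): flips 2 -> legal
(5,6): flips 1 -> legal
(6,5): no bracket -> illegal
(6,6): flips 1 -> legal
W mobility = 8

Answer: B=5 W=8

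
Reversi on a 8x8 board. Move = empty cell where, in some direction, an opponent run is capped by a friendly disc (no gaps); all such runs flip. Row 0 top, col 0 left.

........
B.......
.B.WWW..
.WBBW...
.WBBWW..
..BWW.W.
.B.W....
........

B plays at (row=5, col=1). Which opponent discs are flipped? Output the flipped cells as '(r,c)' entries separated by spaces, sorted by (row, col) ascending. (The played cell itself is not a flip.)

Answer: (3,1) (4,1)

Derivation:
Dir NW: first cell '.' (not opp) -> no flip
Dir N: opp run (4,1) (3,1) capped by B -> flip
Dir NE: first cell 'B' (not opp) -> no flip
Dir W: first cell '.' (not opp) -> no flip
Dir E: first cell 'B' (not opp) -> no flip
Dir SW: first cell '.' (not opp) -> no flip
Dir S: first cell 'B' (not opp) -> no flip
Dir SE: first cell '.' (not opp) -> no flip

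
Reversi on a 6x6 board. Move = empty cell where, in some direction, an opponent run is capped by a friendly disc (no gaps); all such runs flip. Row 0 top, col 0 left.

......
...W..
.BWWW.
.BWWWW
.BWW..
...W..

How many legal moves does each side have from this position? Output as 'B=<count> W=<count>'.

-- B to move --
(0,2): no bracket -> illegal
(0,3): no bracket -> illegal
(0,4): flips 2 -> legal
(1,1): no bracket -> illegal
(1,2): no bracket -> illegal
(1,4): flips 2 -> legal
(1,5): no bracket -> illegal
(2,5): flips 3 -> legal
(4,4): flips 2 -> legal
(4,5): no bracket -> illegal
(5,1): no bracket -> illegal
(5,2): no bracket -> illegal
(5,4): flips 2 -> legal
B mobility = 5
-- W to move --
(1,0): flips 1 -> legal
(1,1): no bracket -> illegal
(1,2): no bracket -> illegal
(2,0): flips 2 -> legal
(3,0): flips 1 -> legal
(4,0): flips 2 -> legal
(5,0): flips 1 -> legal
(5,1): no bracket -> illegal
(5,2): no bracket -> illegal
W mobility = 5

Answer: B=5 W=5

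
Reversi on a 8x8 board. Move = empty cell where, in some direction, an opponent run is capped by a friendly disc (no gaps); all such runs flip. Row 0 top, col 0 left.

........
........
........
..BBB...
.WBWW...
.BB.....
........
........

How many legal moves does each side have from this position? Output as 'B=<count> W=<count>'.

-- B to move --
(3,0): flips 1 -> legal
(3,1): flips 1 -> legal
(3,5): no bracket -> illegal
(4,0): flips 1 -> legal
(4,5): flips 2 -> legal
(5,0): flips 1 -> legal
(5,3): flips 1 -> legal
(5,4): flips 2 -> legal
(5,5): flips 1 -> legal
B mobility = 8
-- W to move --
(2,1): flips 1 -> legal
(2,2): flips 1 -> legal
(2,3): flips 2 -> legal
(2,4): flips 1 -> legal
(2,5): flips 1 -> legal
(3,1): no bracket -> illegal
(3,5): no bracket -> illegal
(4,0): no bracket -> illegal
(4,5): no bracket -> illegal
(5,0): no bracket -> illegal
(5,3): no bracket -> illegal
(6,0): no bracket -> illegal
(6,1): flips 2 -> legal
(6,2): no bracket -> illegal
(6,3): flips 1 -> legal
W mobility = 7

Answer: B=8 W=7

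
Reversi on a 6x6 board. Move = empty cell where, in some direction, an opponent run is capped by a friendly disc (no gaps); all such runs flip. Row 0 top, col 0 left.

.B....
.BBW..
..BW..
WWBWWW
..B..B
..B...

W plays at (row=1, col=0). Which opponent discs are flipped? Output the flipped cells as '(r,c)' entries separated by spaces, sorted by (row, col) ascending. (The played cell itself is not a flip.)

Answer: (1,1) (1,2)

Derivation:
Dir NW: edge -> no flip
Dir N: first cell '.' (not opp) -> no flip
Dir NE: opp run (0,1), next=edge -> no flip
Dir W: edge -> no flip
Dir E: opp run (1,1) (1,2) capped by W -> flip
Dir SW: edge -> no flip
Dir S: first cell '.' (not opp) -> no flip
Dir SE: first cell '.' (not opp) -> no flip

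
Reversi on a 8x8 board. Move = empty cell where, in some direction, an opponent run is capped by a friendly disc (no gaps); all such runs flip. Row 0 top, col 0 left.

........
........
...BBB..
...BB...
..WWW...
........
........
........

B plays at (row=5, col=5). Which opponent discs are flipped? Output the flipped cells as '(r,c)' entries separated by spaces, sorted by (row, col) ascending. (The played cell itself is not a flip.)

Answer: (4,4)

Derivation:
Dir NW: opp run (4,4) capped by B -> flip
Dir N: first cell '.' (not opp) -> no flip
Dir NE: first cell '.' (not opp) -> no flip
Dir W: first cell '.' (not opp) -> no flip
Dir E: first cell '.' (not opp) -> no flip
Dir SW: first cell '.' (not opp) -> no flip
Dir S: first cell '.' (not opp) -> no flip
Dir SE: first cell '.' (not opp) -> no flip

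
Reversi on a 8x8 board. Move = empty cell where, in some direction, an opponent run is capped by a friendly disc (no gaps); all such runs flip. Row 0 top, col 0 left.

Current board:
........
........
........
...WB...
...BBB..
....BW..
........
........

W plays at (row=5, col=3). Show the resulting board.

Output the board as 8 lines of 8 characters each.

Place W at (5,3); scan 8 dirs for brackets.
Dir NW: first cell '.' (not opp) -> no flip
Dir N: opp run (4,3) capped by W -> flip
Dir NE: opp run (4,4), next='.' -> no flip
Dir W: first cell '.' (not opp) -> no flip
Dir E: opp run (5,4) capped by W -> flip
Dir SW: first cell '.' (not opp) -> no flip
Dir S: first cell '.' (not opp) -> no flip
Dir SE: first cell '.' (not opp) -> no flip
All flips: (4,3) (5,4)

Answer: ........
........
........
...WB...
...WBB..
...WWW..
........
........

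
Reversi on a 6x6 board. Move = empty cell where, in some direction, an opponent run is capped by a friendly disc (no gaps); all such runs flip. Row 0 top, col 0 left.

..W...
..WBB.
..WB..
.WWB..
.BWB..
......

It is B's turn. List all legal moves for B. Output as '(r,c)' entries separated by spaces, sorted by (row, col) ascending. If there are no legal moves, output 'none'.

(0,1): flips 1 -> legal
(0,3): no bracket -> illegal
(1,1): flips 2 -> legal
(2,0): no bracket -> illegal
(2,1): flips 3 -> legal
(3,0): flips 2 -> legal
(4,0): flips 2 -> legal
(5,1): flips 1 -> legal
(5,2): no bracket -> illegal
(5,3): no bracket -> illegal

Answer: (0,1) (1,1) (2,1) (3,0) (4,0) (5,1)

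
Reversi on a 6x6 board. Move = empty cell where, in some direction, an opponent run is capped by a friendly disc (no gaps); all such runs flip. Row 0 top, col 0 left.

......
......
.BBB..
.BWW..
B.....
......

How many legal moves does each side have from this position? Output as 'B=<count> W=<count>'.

-- B to move --
(2,4): no bracket -> illegal
(3,4): flips 2 -> legal
(4,1): flips 1 -> legal
(4,2): flips 1 -> legal
(4,3): flips 2 -> legal
(4,4): flips 1 -> legal
B mobility = 5
-- W to move --
(1,0): flips 1 -> legal
(1,1): flips 1 -> legal
(1,2): flips 1 -> legal
(1,3): flips 1 -> legal
(1,4): flips 1 -> legal
(2,0): no bracket -> illegal
(2,4): no bracket -> illegal
(3,0): flips 1 -> legal
(3,4): no bracket -> illegal
(4,1): no bracket -> illegal
(4,2): no bracket -> illegal
(5,0): no bracket -> illegal
(5,1): no bracket -> illegal
W mobility = 6

Answer: B=5 W=6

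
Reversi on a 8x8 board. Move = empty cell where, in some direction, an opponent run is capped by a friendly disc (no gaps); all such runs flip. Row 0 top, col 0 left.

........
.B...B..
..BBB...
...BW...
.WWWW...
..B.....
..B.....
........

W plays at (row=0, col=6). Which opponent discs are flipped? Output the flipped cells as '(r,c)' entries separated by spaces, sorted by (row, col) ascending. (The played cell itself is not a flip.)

Answer: (1,5) (2,4) (3,3)

Derivation:
Dir NW: edge -> no flip
Dir N: edge -> no flip
Dir NE: edge -> no flip
Dir W: first cell '.' (not opp) -> no flip
Dir E: first cell '.' (not opp) -> no flip
Dir SW: opp run (1,5) (2,4) (3,3) capped by W -> flip
Dir S: first cell '.' (not opp) -> no flip
Dir SE: first cell '.' (not opp) -> no flip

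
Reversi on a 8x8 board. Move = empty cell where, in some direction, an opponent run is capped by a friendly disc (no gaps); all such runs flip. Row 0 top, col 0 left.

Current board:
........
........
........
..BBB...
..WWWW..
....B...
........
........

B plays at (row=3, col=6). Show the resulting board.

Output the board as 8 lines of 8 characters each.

Place B at (3,6); scan 8 dirs for brackets.
Dir NW: first cell '.' (not opp) -> no flip
Dir N: first cell '.' (not opp) -> no flip
Dir NE: first cell '.' (not opp) -> no flip
Dir W: first cell '.' (not opp) -> no flip
Dir E: first cell '.' (not opp) -> no flip
Dir SW: opp run (4,5) capped by B -> flip
Dir S: first cell '.' (not opp) -> no flip
Dir SE: first cell '.' (not opp) -> no flip
All flips: (4,5)

Answer: ........
........
........
..BBB.B.
..WWWB..
....B...
........
........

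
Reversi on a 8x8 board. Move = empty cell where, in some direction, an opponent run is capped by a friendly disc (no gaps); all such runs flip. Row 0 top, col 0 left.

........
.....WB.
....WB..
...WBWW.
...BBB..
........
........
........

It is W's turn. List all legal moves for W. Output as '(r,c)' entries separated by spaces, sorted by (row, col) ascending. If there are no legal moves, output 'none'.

(0,5): no bracket -> illegal
(0,6): no bracket -> illegal
(0,7): no bracket -> illegal
(1,4): flips 1 -> legal
(1,7): flips 1 -> legal
(2,3): no bracket -> illegal
(2,6): flips 1 -> legal
(2,7): no bracket -> illegal
(3,2): no bracket -> illegal
(4,2): no bracket -> illegal
(4,6): no bracket -> illegal
(5,2): no bracket -> illegal
(5,3): flips 2 -> legal
(5,4): flips 3 -> legal
(5,5): flips 2 -> legal
(5,6): no bracket -> illegal

Answer: (1,4) (1,7) (2,6) (5,3) (5,4) (5,5)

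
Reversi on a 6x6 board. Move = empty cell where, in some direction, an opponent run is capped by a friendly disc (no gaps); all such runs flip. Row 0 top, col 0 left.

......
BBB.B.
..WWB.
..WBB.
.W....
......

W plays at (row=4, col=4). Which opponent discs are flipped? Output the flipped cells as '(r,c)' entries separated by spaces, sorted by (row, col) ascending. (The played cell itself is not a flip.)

Dir NW: opp run (3,3) capped by W -> flip
Dir N: opp run (3,4) (2,4) (1,4), next='.' -> no flip
Dir NE: first cell '.' (not opp) -> no flip
Dir W: first cell '.' (not opp) -> no flip
Dir E: first cell '.' (not opp) -> no flip
Dir SW: first cell '.' (not opp) -> no flip
Dir S: first cell '.' (not opp) -> no flip
Dir SE: first cell '.' (not opp) -> no flip

Answer: (3,3)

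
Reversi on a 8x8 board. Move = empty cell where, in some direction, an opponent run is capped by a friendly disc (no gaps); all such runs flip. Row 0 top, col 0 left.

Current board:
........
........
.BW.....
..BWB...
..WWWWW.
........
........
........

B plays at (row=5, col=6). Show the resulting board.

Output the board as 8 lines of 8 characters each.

Answer: ........
........
.BW.....
..BWB...
..WWWBW.
......B.
........
........

Derivation:
Place B at (5,6); scan 8 dirs for brackets.
Dir NW: opp run (4,5) capped by B -> flip
Dir N: opp run (4,6), next='.' -> no flip
Dir NE: first cell '.' (not opp) -> no flip
Dir W: first cell '.' (not opp) -> no flip
Dir E: first cell '.' (not opp) -> no flip
Dir SW: first cell '.' (not opp) -> no flip
Dir S: first cell '.' (not opp) -> no flip
Dir SE: first cell '.' (not opp) -> no flip
All flips: (4,5)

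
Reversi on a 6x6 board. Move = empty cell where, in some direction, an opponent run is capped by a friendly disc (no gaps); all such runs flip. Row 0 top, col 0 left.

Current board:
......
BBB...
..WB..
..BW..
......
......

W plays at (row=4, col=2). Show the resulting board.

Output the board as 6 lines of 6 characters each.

Answer: ......
BBB...
..WB..
..WW..
..W...
......

Derivation:
Place W at (4,2); scan 8 dirs for brackets.
Dir NW: first cell '.' (not opp) -> no flip
Dir N: opp run (3,2) capped by W -> flip
Dir NE: first cell 'W' (not opp) -> no flip
Dir W: first cell '.' (not opp) -> no flip
Dir E: first cell '.' (not opp) -> no flip
Dir SW: first cell '.' (not opp) -> no flip
Dir S: first cell '.' (not opp) -> no flip
Dir SE: first cell '.' (not opp) -> no flip
All flips: (3,2)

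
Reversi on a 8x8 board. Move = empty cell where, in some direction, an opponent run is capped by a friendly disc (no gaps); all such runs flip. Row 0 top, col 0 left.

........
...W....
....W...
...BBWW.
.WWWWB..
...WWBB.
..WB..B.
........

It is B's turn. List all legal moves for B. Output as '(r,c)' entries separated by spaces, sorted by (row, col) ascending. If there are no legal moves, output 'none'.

Answer: (1,4) (1,5) (2,5) (2,7) (3,7) (4,0) (5,1) (5,2) (6,1) (6,4)

Derivation:
(0,2): no bracket -> illegal
(0,3): no bracket -> illegal
(0,4): no bracket -> illegal
(1,2): no bracket -> illegal
(1,4): flips 1 -> legal
(1,5): flips 1 -> legal
(2,2): no bracket -> illegal
(2,3): no bracket -> illegal
(2,5): flips 1 -> legal
(2,6): no bracket -> illegal
(2,7): flips 1 -> legal
(3,0): no bracket -> illegal
(3,1): no bracket -> illegal
(3,2): no bracket -> illegal
(3,7): flips 2 -> legal
(4,0): flips 4 -> legal
(4,6): no bracket -> illegal
(4,7): no bracket -> illegal
(5,0): no bracket -> illegal
(5,1): flips 1 -> legal
(5,2): flips 3 -> legal
(6,1): flips 1 -> legal
(6,4): flips 2 -> legal
(6,5): no bracket -> illegal
(7,1): no bracket -> illegal
(7,2): no bracket -> illegal
(7,3): no bracket -> illegal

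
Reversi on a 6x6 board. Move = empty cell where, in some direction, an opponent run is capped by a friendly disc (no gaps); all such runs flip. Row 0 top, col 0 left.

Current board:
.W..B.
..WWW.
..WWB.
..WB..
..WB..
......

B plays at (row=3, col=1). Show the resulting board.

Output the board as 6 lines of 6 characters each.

Answer: .W..B.
..WBW.
..BWB.
.BBB..
..WB..
......

Derivation:
Place B at (3,1); scan 8 dirs for brackets.
Dir NW: first cell '.' (not opp) -> no flip
Dir N: first cell '.' (not opp) -> no flip
Dir NE: opp run (2,2) (1,3) capped by B -> flip
Dir W: first cell '.' (not opp) -> no flip
Dir E: opp run (3,2) capped by B -> flip
Dir SW: first cell '.' (not opp) -> no flip
Dir S: first cell '.' (not opp) -> no flip
Dir SE: opp run (4,2), next='.' -> no flip
All flips: (1,3) (2,2) (3,2)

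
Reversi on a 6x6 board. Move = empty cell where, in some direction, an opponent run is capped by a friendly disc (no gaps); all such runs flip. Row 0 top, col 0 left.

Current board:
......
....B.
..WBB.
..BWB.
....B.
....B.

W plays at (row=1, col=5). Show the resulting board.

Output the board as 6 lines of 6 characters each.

Place W at (1,5); scan 8 dirs for brackets.
Dir NW: first cell '.' (not opp) -> no flip
Dir N: first cell '.' (not opp) -> no flip
Dir NE: edge -> no flip
Dir W: opp run (1,4), next='.' -> no flip
Dir E: edge -> no flip
Dir SW: opp run (2,4) capped by W -> flip
Dir S: first cell '.' (not opp) -> no flip
Dir SE: edge -> no flip
All flips: (2,4)

Answer: ......
....BW
..WBW.
..BWB.
....B.
....B.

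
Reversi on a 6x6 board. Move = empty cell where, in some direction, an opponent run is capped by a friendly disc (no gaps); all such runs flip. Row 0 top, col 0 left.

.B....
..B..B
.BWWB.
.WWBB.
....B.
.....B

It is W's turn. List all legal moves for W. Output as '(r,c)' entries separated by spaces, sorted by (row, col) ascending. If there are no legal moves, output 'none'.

Answer: (0,2) (1,0) (1,1) (2,0) (2,5) (3,5) (4,3) (4,5)

Derivation:
(0,0): no bracket -> illegal
(0,2): flips 1 -> legal
(0,3): no bracket -> illegal
(0,4): no bracket -> illegal
(0,5): no bracket -> illegal
(1,0): flips 1 -> legal
(1,1): flips 1 -> legal
(1,3): no bracket -> illegal
(1,4): no bracket -> illegal
(2,0): flips 1 -> legal
(2,5): flips 1 -> legal
(3,0): no bracket -> illegal
(3,5): flips 2 -> legal
(4,2): no bracket -> illegal
(4,3): flips 1 -> legal
(4,5): flips 1 -> legal
(5,3): no bracket -> illegal
(5,4): no bracket -> illegal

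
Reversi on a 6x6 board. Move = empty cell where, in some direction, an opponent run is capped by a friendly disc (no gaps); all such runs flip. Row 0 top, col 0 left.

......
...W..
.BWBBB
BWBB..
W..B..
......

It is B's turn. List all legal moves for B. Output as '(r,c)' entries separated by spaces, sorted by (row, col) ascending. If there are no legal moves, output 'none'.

(0,2): flips 1 -> legal
(0,3): flips 1 -> legal
(0,4): no bracket -> illegal
(1,1): flips 1 -> legal
(1,2): flips 1 -> legal
(1,4): no bracket -> illegal
(2,0): no bracket -> illegal
(4,1): flips 1 -> legal
(4,2): no bracket -> illegal
(5,0): flips 1 -> legal
(5,1): no bracket -> illegal

Answer: (0,2) (0,3) (1,1) (1,2) (4,1) (5,0)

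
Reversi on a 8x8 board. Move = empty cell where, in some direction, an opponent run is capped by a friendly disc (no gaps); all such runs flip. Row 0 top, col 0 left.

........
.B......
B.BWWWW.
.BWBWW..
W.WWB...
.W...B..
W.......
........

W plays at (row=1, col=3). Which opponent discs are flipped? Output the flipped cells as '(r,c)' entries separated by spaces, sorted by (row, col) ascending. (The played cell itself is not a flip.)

Answer: (2,2) (3,1)

Derivation:
Dir NW: first cell '.' (not opp) -> no flip
Dir N: first cell '.' (not opp) -> no flip
Dir NE: first cell '.' (not opp) -> no flip
Dir W: first cell '.' (not opp) -> no flip
Dir E: first cell '.' (not opp) -> no flip
Dir SW: opp run (2,2) (3,1) capped by W -> flip
Dir S: first cell 'W' (not opp) -> no flip
Dir SE: first cell 'W' (not opp) -> no flip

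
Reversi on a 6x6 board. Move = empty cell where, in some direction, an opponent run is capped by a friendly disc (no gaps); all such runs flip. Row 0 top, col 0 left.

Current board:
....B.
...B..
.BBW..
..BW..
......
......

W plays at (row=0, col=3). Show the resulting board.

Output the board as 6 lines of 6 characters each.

Place W at (0,3); scan 8 dirs for brackets.
Dir NW: edge -> no flip
Dir N: edge -> no flip
Dir NE: edge -> no flip
Dir W: first cell '.' (not opp) -> no flip
Dir E: opp run (0,4), next='.' -> no flip
Dir SW: first cell '.' (not opp) -> no flip
Dir S: opp run (1,3) capped by W -> flip
Dir SE: first cell '.' (not opp) -> no flip
All flips: (1,3)

Answer: ...WB.
...W..
.BBW..
..BW..
......
......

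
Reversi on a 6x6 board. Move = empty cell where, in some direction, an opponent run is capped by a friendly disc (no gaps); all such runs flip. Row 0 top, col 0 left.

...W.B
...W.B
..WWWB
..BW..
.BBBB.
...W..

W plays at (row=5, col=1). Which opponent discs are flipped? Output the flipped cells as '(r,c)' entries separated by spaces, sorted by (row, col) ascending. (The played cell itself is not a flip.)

Dir NW: first cell '.' (not opp) -> no flip
Dir N: opp run (4,1), next='.' -> no flip
Dir NE: opp run (4,2) capped by W -> flip
Dir W: first cell '.' (not opp) -> no flip
Dir E: first cell '.' (not opp) -> no flip
Dir SW: edge -> no flip
Dir S: edge -> no flip
Dir SE: edge -> no flip

Answer: (4,2)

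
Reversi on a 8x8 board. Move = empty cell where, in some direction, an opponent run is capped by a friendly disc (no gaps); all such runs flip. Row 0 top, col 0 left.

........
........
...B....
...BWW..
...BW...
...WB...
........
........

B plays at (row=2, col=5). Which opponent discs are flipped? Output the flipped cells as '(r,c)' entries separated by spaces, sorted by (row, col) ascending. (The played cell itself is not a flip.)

Dir NW: first cell '.' (not opp) -> no flip
Dir N: first cell '.' (not opp) -> no flip
Dir NE: first cell '.' (not opp) -> no flip
Dir W: first cell '.' (not opp) -> no flip
Dir E: first cell '.' (not opp) -> no flip
Dir SW: opp run (3,4) capped by B -> flip
Dir S: opp run (3,5), next='.' -> no flip
Dir SE: first cell '.' (not opp) -> no flip

Answer: (3,4)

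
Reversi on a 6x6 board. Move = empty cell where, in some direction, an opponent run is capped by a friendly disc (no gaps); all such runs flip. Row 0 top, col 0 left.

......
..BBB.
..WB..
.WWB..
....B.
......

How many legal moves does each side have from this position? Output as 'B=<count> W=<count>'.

Answer: B=6 W=6

Derivation:
-- B to move --
(1,1): flips 1 -> legal
(2,0): no bracket -> illegal
(2,1): flips 1 -> legal
(3,0): flips 2 -> legal
(4,0): flips 2 -> legal
(4,1): flips 1 -> legal
(4,2): flips 2 -> legal
(4,3): no bracket -> illegal
B mobility = 6
-- W to move --
(0,1): no bracket -> illegal
(0,2): flips 1 -> legal
(0,3): no bracket -> illegal
(0,4): flips 1 -> legal
(0,5): flips 2 -> legal
(1,1): no bracket -> illegal
(1,5): no bracket -> illegal
(2,1): no bracket -> illegal
(2,4): flips 1 -> legal
(2,5): no bracket -> illegal
(3,4): flips 1 -> legal
(3,5): no bracket -> illegal
(4,2): no bracket -> illegal
(4,3): no bracket -> illegal
(4,5): no bracket -> illegal
(5,3): no bracket -> illegal
(5,4): no bracket -> illegal
(5,5): flips 2 -> legal
W mobility = 6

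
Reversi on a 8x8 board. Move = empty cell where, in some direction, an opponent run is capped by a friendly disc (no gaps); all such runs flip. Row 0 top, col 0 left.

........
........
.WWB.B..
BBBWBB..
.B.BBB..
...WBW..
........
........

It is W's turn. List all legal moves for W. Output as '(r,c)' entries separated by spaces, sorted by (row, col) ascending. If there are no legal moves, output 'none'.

(1,2): no bracket -> illegal
(1,3): flips 1 -> legal
(1,4): no bracket -> illegal
(1,5): flips 3 -> legal
(1,6): no bracket -> illegal
(2,0): no bracket -> illegal
(2,4): flips 1 -> legal
(2,6): flips 2 -> legal
(3,6): flips 2 -> legal
(4,0): flips 1 -> legal
(4,2): flips 1 -> legal
(4,6): no bracket -> illegal
(5,0): no bracket -> illegal
(5,1): flips 2 -> legal
(5,2): no bracket -> illegal
(5,6): no bracket -> illegal
(6,3): no bracket -> illegal
(6,4): no bracket -> illegal
(6,5): flips 3 -> legal

Answer: (1,3) (1,5) (2,4) (2,6) (3,6) (4,0) (4,2) (5,1) (6,5)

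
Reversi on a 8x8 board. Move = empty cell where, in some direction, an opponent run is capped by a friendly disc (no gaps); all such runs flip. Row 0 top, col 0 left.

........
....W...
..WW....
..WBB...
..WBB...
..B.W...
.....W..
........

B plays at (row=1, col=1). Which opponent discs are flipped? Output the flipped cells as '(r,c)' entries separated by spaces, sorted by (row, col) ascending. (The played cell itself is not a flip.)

Answer: (2,2)

Derivation:
Dir NW: first cell '.' (not opp) -> no flip
Dir N: first cell '.' (not opp) -> no flip
Dir NE: first cell '.' (not opp) -> no flip
Dir W: first cell '.' (not opp) -> no flip
Dir E: first cell '.' (not opp) -> no flip
Dir SW: first cell '.' (not opp) -> no flip
Dir S: first cell '.' (not opp) -> no flip
Dir SE: opp run (2,2) capped by B -> flip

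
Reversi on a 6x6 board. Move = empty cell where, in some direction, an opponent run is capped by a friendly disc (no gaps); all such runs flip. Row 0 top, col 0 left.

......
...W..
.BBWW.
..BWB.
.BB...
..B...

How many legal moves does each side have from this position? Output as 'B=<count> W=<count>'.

-- B to move --
(0,2): no bracket -> illegal
(0,3): no bracket -> illegal
(0,4): flips 1 -> legal
(1,2): flips 1 -> legal
(1,4): flips 2 -> legal
(1,5): flips 2 -> legal
(2,5): flips 2 -> legal
(3,5): no bracket -> illegal
(4,3): no bracket -> illegal
(4,4): flips 1 -> legal
B mobility = 6
-- W to move --
(1,0): no bracket -> illegal
(1,1): flips 1 -> legal
(1,2): no bracket -> illegal
(2,0): flips 2 -> legal
(2,5): no bracket -> illegal
(3,0): no bracket -> illegal
(3,1): flips 2 -> legal
(3,5): flips 1 -> legal
(4,0): no bracket -> illegal
(4,3): no bracket -> illegal
(4,4): flips 1 -> legal
(4,5): flips 1 -> legal
(5,0): flips 2 -> legal
(5,1): flips 1 -> legal
(5,3): no bracket -> illegal
W mobility = 8

Answer: B=6 W=8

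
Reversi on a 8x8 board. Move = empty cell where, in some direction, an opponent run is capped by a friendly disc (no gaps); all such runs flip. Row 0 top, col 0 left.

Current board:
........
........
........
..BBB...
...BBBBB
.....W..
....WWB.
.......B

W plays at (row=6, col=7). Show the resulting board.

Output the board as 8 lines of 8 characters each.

Place W at (6,7); scan 8 dirs for brackets.
Dir NW: first cell '.' (not opp) -> no flip
Dir N: first cell '.' (not opp) -> no flip
Dir NE: edge -> no flip
Dir W: opp run (6,6) capped by W -> flip
Dir E: edge -> no flip
Dir SW: first cell '.' (not opp) -> no flip
Dir S: opp run (7,7), next=edge -> no flip
Dir SE: edge -> no flip
All flips: (6,6)

Answer: ........
........
........
..BBB...
...BBBBB
.....W..
....WWWW
.......B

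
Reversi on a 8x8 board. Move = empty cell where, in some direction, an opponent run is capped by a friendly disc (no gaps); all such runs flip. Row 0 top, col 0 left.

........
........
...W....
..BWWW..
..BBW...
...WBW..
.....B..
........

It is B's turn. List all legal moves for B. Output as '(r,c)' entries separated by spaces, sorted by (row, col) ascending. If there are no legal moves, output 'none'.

Answer: (1,3) (1,4) (2,4) (2,5) (3,6) (4,5) (5,2) (5,6) (6,3) (6,4)

Derivation:
(1,2): no bracket -> illegal
(1,3): flips 2 -> legal
(1,4): flips 1 -> legal
(2,2): no bracket -> illegal
(2,4): flips 3 -> legal
(2,5): flips 1 -> legal
(2,6): no bracket -> illegal
(3,6): flips 3 -> legal
(4,5): flips 2 -> legal
(4,6): no bracket -> illegal
(5,2): flips 1 -> legal
(5,6): flips 1 -> legal
(6,2): no bracket -> illegal
(6,3): flips 1 -> legal
(6,4): flips 1 -> legal
(6,6): no bracket -> illegal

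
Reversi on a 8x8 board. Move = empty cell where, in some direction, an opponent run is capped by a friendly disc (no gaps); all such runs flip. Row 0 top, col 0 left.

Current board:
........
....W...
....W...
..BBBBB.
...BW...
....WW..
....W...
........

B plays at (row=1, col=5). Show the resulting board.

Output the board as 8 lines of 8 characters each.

Place B at (1,5); scan 8 dirs for brackets.
Dir NW: first cell '.' (not opp) -> no flip
Dir N: first cell '.' (not opp) -> no flip
Dir NE: first cell '.' (not opp) -> no flip
Dir W: opp run (1,4), next='.' -> no flip
Dir E: first cell '.' (not opp) -> no flip
Dir SW: opp run (2,4) capped by B -> flip
Dir S: first cell '.' (not opp) -> no flip
Dir SE: first cell '.' (not opp) -> no flip
All flips: (2,4)

Answer: ........
....WB..
....B...
..BBBBB.
...BW...
....WW..
....W...
........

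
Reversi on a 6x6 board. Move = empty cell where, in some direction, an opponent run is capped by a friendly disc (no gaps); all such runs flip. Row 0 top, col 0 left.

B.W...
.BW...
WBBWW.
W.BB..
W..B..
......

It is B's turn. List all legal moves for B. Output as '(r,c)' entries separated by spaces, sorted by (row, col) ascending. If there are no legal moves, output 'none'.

Answer: (0,3) (1,3) (1,4) (1,5) (2,5)

Derivation:
(0,1): no bracket -> illegal
(0,3): flips 1 -> legal
(1,0): no bracket -> illegal
(1,3): flips 2 -> legal
(1,4): flips 1 -> legal
(1,5): flips 1 -> legal
(2,5): flips 2 -> legal
(3,1): no bracket -> illegal
(3,4): no bracket -> illegal
(3,5): no bracket -> illegal
(4,1): no bracket -> illegal
(5,0): no bracket -> illegal
(5,1): no bracket -> illegal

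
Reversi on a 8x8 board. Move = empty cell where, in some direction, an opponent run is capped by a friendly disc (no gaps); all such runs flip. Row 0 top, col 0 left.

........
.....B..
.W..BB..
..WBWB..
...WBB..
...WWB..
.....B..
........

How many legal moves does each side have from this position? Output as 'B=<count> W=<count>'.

-- B to move --
(1,0): flips 4 -> legal
(1,1): no bracket -> illegal
(1,2): no bracket -> illegal
(2,0): no bracket -> illegal
(2,2): no bracket -> illegal
(2,3): flips 1 -> legal
(3,0): no bracket -> illegal
(3,1): flips 1 -> legal
(4,1): no bracket -> illegal
(4,2): flips 1 -> legal
(5,2): flips 4 -> legal
(6,2): flips 1 -> legal
(6,3): flips 3 -> legal
(6,4): flips 1 -> legal
B mobility = 8
-- W to move --
(0,4): no bracket -> illegal
(0,5): no bracket -> illegal
(0,6): no bracket -> illegal
(1,3): no bracket -> illegal
(1,4): flips 1 -> legal
(1,6): flips 1 -> legal
(2,2): no bracket -> illegal
(2,3): flips 1 -> legal
(2,6): flips 2 -> legal
(3,6): flips 2 -> legal
(4,2): no bracket -> illegal
(4,6): flips 2 -> legal
(5,6): flips 2 -> legal
(6,4): no bracket -> illegal
(6,6): no bracket -> illegal
(7,4): no bracket -> illegal
(7,5): no bracket -> illegal
(7,6): flips 1 -> legal
W mobility = 8

Answer: B=8 W=8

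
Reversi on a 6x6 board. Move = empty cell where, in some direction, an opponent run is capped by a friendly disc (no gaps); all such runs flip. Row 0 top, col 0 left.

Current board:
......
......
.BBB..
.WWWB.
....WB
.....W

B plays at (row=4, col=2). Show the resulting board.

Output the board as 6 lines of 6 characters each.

Place B at (4,2); scan 8 dirs for brackets.
Dir NW: opp run (3,1), next='.' -> no flip
Dir N: opp run (3,2) capped by B -> flip
Dir NE: opp run (3,3), next='.' -> no flip
Dir W: first cell '.' (not opp) -> no flip
Dir E: first cell '.' (not opp) -> no flip
Dir SW: first cell '.' (not opp) -> no flip
Dir S: first cell '.' (not opp) -> no flip
Dir SE: first cell '.' (not opp) -> no flip
All flips: (3,2)

Answer: ......
......
.BBB..
.WBWB.
..B.WB
.....W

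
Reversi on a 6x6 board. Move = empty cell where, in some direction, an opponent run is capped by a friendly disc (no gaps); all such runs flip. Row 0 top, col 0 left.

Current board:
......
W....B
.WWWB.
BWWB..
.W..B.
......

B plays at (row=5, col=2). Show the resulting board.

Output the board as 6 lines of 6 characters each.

Answer: ......
W....B
.WWWB.
BWWB..
.B..B.
..B...

Derivation:
Place B at (5,2); scan 8 dirs for brackets.
Dir NW: opp run (4,1) capped by B -> flip
Dir N: first cell '.' (not opp) -> no flip
Dir NE: first cell '.' (not opp) -> no flip
Dir W: first cell '.' (not opp) -> no flip
Dir E: first cell '.' (not opp) -> no flip
Dir SW: edge -> no flip
Dir S: edge -> no flip
Dir SE: edge -> no flip
All flips: (4,1)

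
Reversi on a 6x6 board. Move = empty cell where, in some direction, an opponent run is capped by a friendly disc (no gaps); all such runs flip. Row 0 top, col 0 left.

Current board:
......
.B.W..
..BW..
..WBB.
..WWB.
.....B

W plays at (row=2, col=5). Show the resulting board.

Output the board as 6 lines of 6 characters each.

Answer: ......
.B.W..
..BW.W
..WBW.
..WWB.
.....B

Derivation:
Place W at (2,5); scan 8 dirs for brackets.
Dir NW: first cell '.' (not opp) -> no flip
Dir N: first cell '.' (not opp) -> no flip
Dir NE: edge -> no flip
Dir W: first cell '.' (not opp) -> no flip
Dir E: edge -> no flip
Dir SW: opp run (3,4) capped by W -> flip
Dir S: first cell '.' (not opp) -> no flip
Dir SE: edge -> no flip
All flips: (3,4)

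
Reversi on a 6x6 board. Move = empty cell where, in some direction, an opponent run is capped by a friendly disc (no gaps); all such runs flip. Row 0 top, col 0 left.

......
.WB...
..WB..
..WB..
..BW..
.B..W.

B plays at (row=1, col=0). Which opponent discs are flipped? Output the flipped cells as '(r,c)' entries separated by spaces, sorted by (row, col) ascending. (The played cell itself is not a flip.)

Dir NW: edge -> no flip
Dir N: first cell '.' (not opp) -> no flip
Dir NE: first cell '.' (not opp) -> no flip
Dir W: edge -> no flip
Dir E: opp run (1,1) capped by B -> flip
Dir SW: edge -> no flip
Dir S: first cell '.' (not opp) -> no flip
Dir SE: first cell '.' (not opp) -> no flip

Answer: (1,1)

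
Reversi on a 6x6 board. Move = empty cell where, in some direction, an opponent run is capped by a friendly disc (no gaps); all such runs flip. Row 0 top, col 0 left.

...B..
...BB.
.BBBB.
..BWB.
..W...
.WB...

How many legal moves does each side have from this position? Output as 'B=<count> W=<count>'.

Answer: B=3 W=6

Derivation:
-- B to move --
(3,1): no bracket -> illegal
(4,0): no bracket -> illegal
(4,1): no bracket -> illegal
(4,3): flips 1 -> legal
(4,4): flips 1 -> legal
(5,0): flips 1 -> legal
(5,3): no bracket -> illegal
B mobility = 3
-- W to move --
(0,2): no bracket -> illegal
(0,4): no bracket -> illegal
(0,5): no bracket -> illegal
(1,0): no bracket -> illegal
(1,1): flips 1 -> legal
(1,2): flips 2 -> legal
(1,5): flips 1 -> legal
(2,0): no bracket -> illegal
(2,5): no bracket -> illegal
(3,0): no bracket -> illegal
(3,1): flips 1 -> legal
(3,5): flips 1 -> legal
(4,1): no bracket -> illegal
(4,3): no bracket -> illegal
(4,4): no bracket -> illegal
(4,5): no bracket -> illegal
(5,3): flips 1 -> legal
W mobility = 6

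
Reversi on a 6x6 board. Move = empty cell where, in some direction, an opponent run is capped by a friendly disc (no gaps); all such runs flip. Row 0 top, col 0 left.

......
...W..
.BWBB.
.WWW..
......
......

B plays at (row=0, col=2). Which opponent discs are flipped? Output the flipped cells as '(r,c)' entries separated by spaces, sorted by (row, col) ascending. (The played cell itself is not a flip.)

Answer: (1,3)

Derivation:
Dir NW: edge -> no flip
Dir N: edge -> no flip
Dir NE: edge -> no flip
Dir W: first cell '.' (not opp) -> no flip
Dir E: first cell '.' (not opp) -> no flip
Dir SW: first cell '.' (not opp) -> no flip
Dir S: first cell '.' (not opp) -> no flip
Dir SE: opp run (1,3) capped by B -> flip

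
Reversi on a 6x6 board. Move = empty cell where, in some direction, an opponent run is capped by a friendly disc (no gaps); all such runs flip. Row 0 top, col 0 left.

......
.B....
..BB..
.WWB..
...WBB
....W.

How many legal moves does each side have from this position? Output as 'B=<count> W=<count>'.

Answer: B=5 W=4

Derivation:
-- B to move --
(2,0): no bracket -> illegal
(2,1): no bracket -> illegal
(3,0): flips 2 -> legal
(3,4): no bracket -> illegal
(4,0): flips 1 -> legal
(4,1): flips 1 -> legal
(4,2): flips 2 -> legal
(5,2): no bracket -> illegal
(5,3): flips 1 -> legal
(5,5): no bracket -> illegal
B mobility = 5
-- W to move --
(0,0): no bracket -> illegal
(0,1): no bracket -> illegal
(0,2): no bracket -> illegal
(1,0): no bracket -> illegal
(1,2): flips 1 -> legal
(1,3): flips 3 -> legal
(1,4): flips 1 -> legal
(2,0): no bracket -> illegal
(2,1): no bracket -> illegal
(2,4): no bracket -> illegal
(3,4): flips 2 -> legal
(3,5): no bracket -> illegal
(4,2): no bracket -> illegal
(5,3): no bracket -> illegal
(5,5): no bracket -> illegal
W mobility = 4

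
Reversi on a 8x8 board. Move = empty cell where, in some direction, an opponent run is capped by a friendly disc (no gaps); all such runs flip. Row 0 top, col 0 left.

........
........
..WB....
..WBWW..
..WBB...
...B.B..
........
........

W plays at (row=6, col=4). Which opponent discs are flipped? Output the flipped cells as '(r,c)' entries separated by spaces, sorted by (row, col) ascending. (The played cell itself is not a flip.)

Dir NW: opp run (5,3) capped by W -> flip
Dir N: first cell '.' (not opp) -> no flip
Dir NE: opp run (5,5), next='.' -> no flip
Dir W: first cell '.' (not opp) -> no flip
Dir E: first cell '.' (not opp) -> no flip
Dir SW: first cell '.' (not opp) -> no flip
Dir S: first cell '.' (not opp) -> no flip
Dir SE: first cell '.' (not opp) -> no flip

Answer: (5,3)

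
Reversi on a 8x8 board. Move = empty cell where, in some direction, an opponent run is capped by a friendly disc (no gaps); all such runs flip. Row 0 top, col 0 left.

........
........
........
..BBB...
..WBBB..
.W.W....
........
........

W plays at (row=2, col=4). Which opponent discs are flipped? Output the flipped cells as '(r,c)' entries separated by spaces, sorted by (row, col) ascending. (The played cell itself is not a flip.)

Dir NW: first cell '.' (not opp) -> no flip
Dir N: first cell '.' (not opp) -> no flip
Dir NE: first cell '.' (not opp) -> no flip
Dir W: first cell '.' (not opp) -> no flip
Dir E: first cell '.' (not opp) -> no flip
Dir SW: opp run (3,3) capped by W -> flip
Dir S: opp run (3,4) (4,4), next='.' -> no flip
Dir SE: first cell '.' (not opp) -> no flip

Answer: (3,3)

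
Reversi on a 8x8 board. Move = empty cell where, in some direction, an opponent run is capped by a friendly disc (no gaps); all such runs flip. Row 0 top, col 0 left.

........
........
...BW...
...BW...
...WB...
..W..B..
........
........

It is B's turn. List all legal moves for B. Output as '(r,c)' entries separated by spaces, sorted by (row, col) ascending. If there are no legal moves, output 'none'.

(1,3): no bracket -> illegal
(1,4): flips 2 -> legal
(1,5): flips 1 -> legal
(2,5): flips 1 -> legal
(3,2): no bracket -> illegal
(3,5): flips 1 -> legal
(4,1): no bracket -> illegal
(4,2): flips 1 -> legal
(4,5): flips 1 -> legal
(5,1): no bracket -> illegal
(5,3): flips 1 -> legal
(5,4): no bracket -> illegal
(6,1): no bracket -> illegal
(6,2): no bracket -> illegal
(6,3): no bracket -> illegal

Answer: (1,4) (1,5) (2,5) (3,5) (4,2) (4,5) (5,3)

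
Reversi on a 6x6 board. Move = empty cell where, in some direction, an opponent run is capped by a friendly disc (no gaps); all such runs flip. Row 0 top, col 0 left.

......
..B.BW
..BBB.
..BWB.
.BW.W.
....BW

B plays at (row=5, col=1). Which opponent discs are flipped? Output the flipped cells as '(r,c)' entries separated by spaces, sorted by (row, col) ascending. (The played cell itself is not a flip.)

Answer: (3,3) (4,2)

Derivation:
Dir NW: first cell '.' (not opp) -> no flip
Dir N: first cell 'B' (not opp) -> no flip
Dir NE: opp run (4,2) (3,3) capped by B -> flip
Dir W: first cell '.' (not opp) -> no flip
Dir E: first cell '.' (not opp) -> no flip
Dir SW: edge -> no flip
Dir S: edge -> no flip
Dir SE: edge -> no flip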